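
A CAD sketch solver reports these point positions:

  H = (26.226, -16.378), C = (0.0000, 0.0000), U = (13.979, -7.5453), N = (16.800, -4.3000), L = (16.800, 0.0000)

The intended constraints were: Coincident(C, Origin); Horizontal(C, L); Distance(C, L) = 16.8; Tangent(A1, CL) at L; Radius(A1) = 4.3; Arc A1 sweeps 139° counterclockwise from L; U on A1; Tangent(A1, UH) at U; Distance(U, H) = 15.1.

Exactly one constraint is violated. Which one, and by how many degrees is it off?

Tangent(A1, UH) at U — off by 5.20°.

C = (0.00, 0.00) ✓; C.y = 0.00, L.y = 0.00 ✓; |CL| = 16.80 ✓; ∠(NL, LC) = 90.00° ✓; |NL| = 4.300 ✓; bearing(N→U) − bearing(N→L) = 139.0° ✓; |NU| = 4.300 ✓; ∠(NU, UH) = 84.80° ✗; |UH| = 15.10 ✓.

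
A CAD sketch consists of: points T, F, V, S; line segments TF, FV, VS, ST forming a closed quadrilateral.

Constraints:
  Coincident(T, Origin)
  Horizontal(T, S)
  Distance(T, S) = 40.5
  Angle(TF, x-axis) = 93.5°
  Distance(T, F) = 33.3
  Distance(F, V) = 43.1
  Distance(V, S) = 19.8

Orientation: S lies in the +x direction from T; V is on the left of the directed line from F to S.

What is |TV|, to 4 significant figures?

43.62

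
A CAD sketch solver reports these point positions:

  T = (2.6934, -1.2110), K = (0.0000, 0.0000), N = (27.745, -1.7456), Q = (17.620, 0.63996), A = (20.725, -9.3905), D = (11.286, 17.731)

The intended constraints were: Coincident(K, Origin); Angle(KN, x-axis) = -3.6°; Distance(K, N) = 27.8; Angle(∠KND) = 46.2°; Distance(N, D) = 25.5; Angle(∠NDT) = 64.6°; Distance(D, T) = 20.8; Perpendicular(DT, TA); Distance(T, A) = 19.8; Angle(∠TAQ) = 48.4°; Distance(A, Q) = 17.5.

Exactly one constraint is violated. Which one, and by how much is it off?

Distance(A, Q) = 17.5 — off by 7.00.

K = (0.00, 0.00) ✓; KN at -3.600° ✓; |KN| = 27.80 ✓; ∠KND = 46.20° ✓; |ND| = 25.50 ✓; ∠NDT = 64.60° ✓; |DT| = 20.80 ✓; ∠(DT, TA) = 90.00° ✓; |TA| = 19.80 ✓; ∠TAQ = 48.40° ✓; |AQ| = 10.50 ✗.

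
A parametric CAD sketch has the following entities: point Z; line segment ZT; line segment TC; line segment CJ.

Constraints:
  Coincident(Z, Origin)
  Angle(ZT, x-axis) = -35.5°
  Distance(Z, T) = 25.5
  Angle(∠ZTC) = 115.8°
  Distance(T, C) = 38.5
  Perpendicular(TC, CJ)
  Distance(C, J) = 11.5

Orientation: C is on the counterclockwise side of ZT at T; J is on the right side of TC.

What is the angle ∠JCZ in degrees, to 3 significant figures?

115°

Z is at the origin; ZT runs at -35.5° with length 25.5, so T = 25.5·(cos -35.5°, sin -35.5°) = (20.8, -14.8). ∠ZTC = 115.8°, so TC runs at -35.5° + (180° − 115.8°) = 28.7° from the x-axis; with |TC| = 38.5, C = T + 38.5·(cos 28.7°, sin 28.7°) = (54.5, 3.68). TC is perpendicular to CJ; with |CJ| = 11.5 on the right of TC, J = C + 11.5·(0.480, -0.877) = (60.1, -6.41). Then cos ∠JCZ = CJ·CZ / (|CJ||CZ|), giving 115°.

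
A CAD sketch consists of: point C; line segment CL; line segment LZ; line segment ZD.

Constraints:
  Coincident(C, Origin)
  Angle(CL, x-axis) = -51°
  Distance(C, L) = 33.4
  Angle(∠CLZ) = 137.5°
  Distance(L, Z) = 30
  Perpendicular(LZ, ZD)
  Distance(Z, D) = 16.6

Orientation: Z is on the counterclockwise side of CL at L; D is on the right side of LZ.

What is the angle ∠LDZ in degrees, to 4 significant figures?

61.04°

C is at the origin; CL runs at -51.0° with length 33.4, so L = 33.4·(cos -51.0°, sin -51.0°) = (21.02, -25.96). ∠CLZ = 137.5°, so LZ runs at -51.0° + (180° − 137.5°) = -8.500° from the x-axis; with |LZ| = 30.0, Z = L + 30.0·(cos -8.500°, sin -8.500°) = (50.69, -30.39). LZ ⟂ ZD; with |ZD| = 16.6 on the right of LZ, D = Z + 16.6·(-0.1478, -0.9890) = (48.24, -46.81). Then cos ∠LDZ = DL·DZ / (|DL||DZ|), giving 61.04°.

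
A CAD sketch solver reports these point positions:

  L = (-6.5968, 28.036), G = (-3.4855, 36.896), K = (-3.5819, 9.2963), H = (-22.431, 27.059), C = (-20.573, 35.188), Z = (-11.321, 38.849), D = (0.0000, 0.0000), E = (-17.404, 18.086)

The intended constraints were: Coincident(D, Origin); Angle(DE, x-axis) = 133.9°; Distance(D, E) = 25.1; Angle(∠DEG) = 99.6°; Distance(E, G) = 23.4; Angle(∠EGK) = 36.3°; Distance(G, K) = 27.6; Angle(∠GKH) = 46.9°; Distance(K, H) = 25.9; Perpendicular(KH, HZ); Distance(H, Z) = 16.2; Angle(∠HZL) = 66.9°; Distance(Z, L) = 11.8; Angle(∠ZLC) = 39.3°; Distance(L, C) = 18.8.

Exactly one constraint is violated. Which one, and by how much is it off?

Distance(L, C) = 18.8 — off by 3.10.

D = (0.00, 0.00) ✓; DE at 133.9° ✓; |DE| = 25.10 ✓; ∠DEG = 99.60° ✓; |EG| = 23.40 ✓; ∠EGK = 36.30° ✓; |GK| = 27.60 ✓; ∠GKH = 46.90° ✓; |KH| = 25.90 ✓; ∠(KH, HZ) = 90.00° ✓; |HZ| = 16.20 ✓; ∠HZL = 66.90° ✓; |ZL| = 11.80 ✓; ∠ZLC = 39.30° ✓; |LC| = 15.70 ✗.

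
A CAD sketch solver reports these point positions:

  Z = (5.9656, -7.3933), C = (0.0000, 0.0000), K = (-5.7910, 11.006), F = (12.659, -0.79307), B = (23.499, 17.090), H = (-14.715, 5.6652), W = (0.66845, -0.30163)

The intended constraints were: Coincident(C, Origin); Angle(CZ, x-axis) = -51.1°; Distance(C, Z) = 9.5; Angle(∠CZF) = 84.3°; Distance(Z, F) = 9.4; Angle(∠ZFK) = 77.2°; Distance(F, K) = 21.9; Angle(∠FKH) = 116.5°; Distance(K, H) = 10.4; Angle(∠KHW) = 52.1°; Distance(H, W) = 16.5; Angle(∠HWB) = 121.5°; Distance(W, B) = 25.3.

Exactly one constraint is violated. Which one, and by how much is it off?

Distance(W, B) = 25.3 — off by 3.40.

C = (0.00, 0.00) ✓; CZ at -51.10° ✓; |CZ| = 9.500 ✓; ∠CZF = 84.30° ✓; |ZF| = 9.400 ✓; ∠ZFK = 77.20° ✓; |FK| = 21.90 ✓; ∠FKH = 116.5° ✓; |KH| = 10.40 ✓; ∠KHW = 52.10° ✓; |HW| = 16.50 ✓; ∠HWB = 121.5° ✓; |WB| = 28.70 ✗.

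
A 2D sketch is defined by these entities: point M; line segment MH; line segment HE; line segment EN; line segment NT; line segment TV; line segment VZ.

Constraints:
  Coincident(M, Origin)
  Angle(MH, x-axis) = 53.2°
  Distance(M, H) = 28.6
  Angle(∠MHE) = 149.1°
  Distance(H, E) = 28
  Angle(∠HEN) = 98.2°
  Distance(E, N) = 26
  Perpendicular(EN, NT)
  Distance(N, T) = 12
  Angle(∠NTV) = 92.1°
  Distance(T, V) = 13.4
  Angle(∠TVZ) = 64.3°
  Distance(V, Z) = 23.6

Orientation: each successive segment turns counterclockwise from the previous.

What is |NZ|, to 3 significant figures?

9.95

∠NTV = 92.1° gives TV at -16.2° from the x-axis; with |TV| = 13.4, V = (4.74, 41.7). ∠TVZ = 64.3° gives VZ at 99.5° from the x-axis; with |VZ| = 23.6, Z = (0.843, 65.0). Then |NZ| = |Z − N| = 9.95.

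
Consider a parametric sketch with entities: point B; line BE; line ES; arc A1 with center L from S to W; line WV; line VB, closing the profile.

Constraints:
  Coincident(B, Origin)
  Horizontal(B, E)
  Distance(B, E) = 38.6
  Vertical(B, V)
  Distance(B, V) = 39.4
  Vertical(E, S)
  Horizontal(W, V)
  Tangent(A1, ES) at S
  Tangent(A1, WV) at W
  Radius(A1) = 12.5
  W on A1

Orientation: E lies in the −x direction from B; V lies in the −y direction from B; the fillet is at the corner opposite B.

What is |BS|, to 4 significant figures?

47.05

B is at the origin; BE is horizontal with |BE| = 38.6 and E on the −x side, so E = (-38.60, 0.000). BV is vertical with |BV| = 39.4 and V on the −y side, so V = (0.000, -39.40). The virtual corner opposite B is at (-38.60, -39.40). Since A1 is tangent to ES there, LS ⟂ ES and A1 meets WV tangentially, so LW is at right angles to WV, with radius 12.5, so the center L sits 12.5 in from both sides at L = (-26.10, -26.90). That places the tangent points at S = (-38.60, -26.90) on ES and W = (-26.10, -39.40) on WV. Then |BS| = |S − B| = 47.05.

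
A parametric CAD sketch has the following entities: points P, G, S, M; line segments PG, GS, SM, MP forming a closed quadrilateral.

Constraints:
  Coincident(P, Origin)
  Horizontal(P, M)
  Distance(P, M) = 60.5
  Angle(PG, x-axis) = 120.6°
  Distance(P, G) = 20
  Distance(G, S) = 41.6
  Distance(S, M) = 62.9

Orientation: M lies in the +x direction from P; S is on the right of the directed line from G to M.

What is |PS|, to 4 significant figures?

22.69

P is at the origin; P and M share the same y with |PM| = 60.5 and M in +x, so M = (60.5, 0). PG runs at 120.6° with |PG| = 20.0, so G = (-10.18, 17.21). S is determined by |GS| = 41.6 and |SM| = 62.9 together: it lies at the intersection of circle(G, 41.6) and circle(M, 62.9). With |GM| = 72.75, the foot of the radical line on GM is 21.07 from G and the perpendicular offset is √(41.6² − 21.07²) = 35.87. Taking the right-of-GM solution: S = (1.808, -22.62).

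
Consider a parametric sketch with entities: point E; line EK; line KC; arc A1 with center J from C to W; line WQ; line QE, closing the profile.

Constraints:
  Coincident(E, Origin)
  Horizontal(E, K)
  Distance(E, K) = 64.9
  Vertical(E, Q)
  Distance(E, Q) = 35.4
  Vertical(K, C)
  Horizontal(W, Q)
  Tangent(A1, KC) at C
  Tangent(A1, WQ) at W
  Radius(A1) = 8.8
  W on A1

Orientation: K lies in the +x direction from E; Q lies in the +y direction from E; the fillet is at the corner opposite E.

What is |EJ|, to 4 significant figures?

62.09

EQ is vertical with |EQ| = 35.4 and Q on the +y side, so Q = (0.000, 35.40). The virtual corner opposite E is at (64.90, 35.40). Since A1 is tangent to KC there, JC ⟂ KC and A1 meets WQ tangentially, so JW is at right angles to WQ, with radius 8.8, so the center J sits 8.8 in from both sides at J = (56.10, 26.60). Then |EJ| = |J − E| = 62.09.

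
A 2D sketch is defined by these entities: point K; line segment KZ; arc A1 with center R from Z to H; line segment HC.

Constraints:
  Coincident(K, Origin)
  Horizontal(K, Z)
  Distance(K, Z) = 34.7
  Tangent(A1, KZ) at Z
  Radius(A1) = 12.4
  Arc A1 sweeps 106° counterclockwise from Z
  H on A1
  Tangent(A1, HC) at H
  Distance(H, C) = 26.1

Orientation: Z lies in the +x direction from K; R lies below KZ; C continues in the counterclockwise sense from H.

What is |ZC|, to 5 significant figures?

41.179

K is at the origin; KZ is horizontal with |KZ| = 34.7 and Z on the +x side, so Z = (34.700, 0.0000). A1 meets KZ tangentially, so RZ is at right angles to KZ, so R = Z + (0, -12.4) = (34.700, -12.400). On A1, Z sits at bearing 90° from R; a 106° counterclockwise sweep puts H at bearing 196°, so H = R + 12.4·(cos 196°, sin 196°) = (22.780, -15.818). Since A1 is tangent to HC there, RH ⟂ HC, so HC runs along (−sin 196°, cos 196°); with |HC| = 26.1, C = (29.974, -40.907). Then |ZC| = |C − Z| = 41.179.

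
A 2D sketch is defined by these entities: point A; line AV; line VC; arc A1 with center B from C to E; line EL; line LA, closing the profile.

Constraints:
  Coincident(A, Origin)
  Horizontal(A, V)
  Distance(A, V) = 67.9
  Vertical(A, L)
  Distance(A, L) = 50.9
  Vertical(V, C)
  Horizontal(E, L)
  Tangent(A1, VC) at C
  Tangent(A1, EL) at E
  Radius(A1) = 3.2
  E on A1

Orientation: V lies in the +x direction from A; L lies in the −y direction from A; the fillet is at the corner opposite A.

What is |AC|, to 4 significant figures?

82.98

The virtual corner opposite A is at (67.90, -50.90). Tangency of A1 to VC means the radius BC is perpendicular to VC and tangency of A1 to EL means the radius BE is perpendicular to EL, with radius 3.2, so the center B sits 3.2 in from both sides at B = (64.70, -47.70). That places the tangent points at C = (67.90, -47.70) on VC and E = (64.70, -50.90) on EL. Then |AC| = |C − A| = 82.98.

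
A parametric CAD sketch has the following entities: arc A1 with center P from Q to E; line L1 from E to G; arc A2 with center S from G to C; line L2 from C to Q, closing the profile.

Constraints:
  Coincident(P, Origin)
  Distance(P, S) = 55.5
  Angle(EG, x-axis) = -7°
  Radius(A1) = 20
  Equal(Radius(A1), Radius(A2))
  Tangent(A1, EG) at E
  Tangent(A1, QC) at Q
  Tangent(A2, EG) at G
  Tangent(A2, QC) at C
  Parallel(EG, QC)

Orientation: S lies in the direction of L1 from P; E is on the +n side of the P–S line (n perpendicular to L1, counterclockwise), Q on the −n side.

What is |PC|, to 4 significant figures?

58.99

The slot axis is L1's direction at -7.0°, so u = (cos -7.0°, sin -7.0°) = (0.9925, -0.1219) and n = (−sin -7.0°, cos -7.0°) = (0.1219, 0.9925). P is at the origin and S lies 55.5 along u from P, so S = 55.5·u = (55.09, -6.764). Tangency of A1 to both parallel lines with radius 20.0 puts E and Q at P ± 20.0·n: E = (2.437, 19.85), Q = (-2.437, -19.85). Equal radii place G and C the same way about S: G = S + 20.0·n = (57.52, 13.09), C = S − 20.0·n = (52.65, -26.61). Then |PC| = |C − P| = 58.99.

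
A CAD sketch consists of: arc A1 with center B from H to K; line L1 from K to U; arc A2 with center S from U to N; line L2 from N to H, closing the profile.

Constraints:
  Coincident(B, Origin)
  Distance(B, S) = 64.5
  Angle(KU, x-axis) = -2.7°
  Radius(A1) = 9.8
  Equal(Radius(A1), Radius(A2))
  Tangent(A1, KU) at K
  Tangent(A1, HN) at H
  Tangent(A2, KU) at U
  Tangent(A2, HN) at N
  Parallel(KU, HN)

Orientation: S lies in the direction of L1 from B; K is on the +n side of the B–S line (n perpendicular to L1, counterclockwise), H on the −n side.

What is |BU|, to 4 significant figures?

65.24

The slot axis is L1's direction at -2.7°, so u = (cos -2.7°, sin -2.7°) = (0.9989, -0.04711) and n = (−sin -2.7°, cos -2.7°) = (0.04711, 0.9989). B is at the origin and S lies 64.5 along u from B, so S = 64.5·u = (64.43, -3.038). Tangency of A1 to both parallel lines with radius 9.8 puts K and H at B ± 9.8·n: K = (0.4616, 9.789), H = (-0.4616, -9.789). Equal radii place U and N the same way about S: U = S + 9.8·n = (64.89, 6.751), N = S − 9.8·n = (63.97, -12.83). Then |BU| = |U − B| = 65.24.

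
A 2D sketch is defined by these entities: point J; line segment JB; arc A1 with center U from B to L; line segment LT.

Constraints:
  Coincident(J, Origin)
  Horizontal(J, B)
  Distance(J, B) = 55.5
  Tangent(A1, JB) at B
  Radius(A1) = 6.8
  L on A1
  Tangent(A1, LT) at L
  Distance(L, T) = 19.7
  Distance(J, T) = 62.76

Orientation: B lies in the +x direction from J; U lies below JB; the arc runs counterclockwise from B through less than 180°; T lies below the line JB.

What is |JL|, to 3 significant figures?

50.0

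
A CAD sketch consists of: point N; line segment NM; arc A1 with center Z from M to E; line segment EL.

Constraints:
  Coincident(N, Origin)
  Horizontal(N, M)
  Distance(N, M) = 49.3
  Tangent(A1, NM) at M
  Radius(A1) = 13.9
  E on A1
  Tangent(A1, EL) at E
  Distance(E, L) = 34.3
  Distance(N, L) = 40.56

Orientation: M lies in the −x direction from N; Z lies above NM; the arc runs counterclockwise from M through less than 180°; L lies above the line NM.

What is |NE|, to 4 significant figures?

38.07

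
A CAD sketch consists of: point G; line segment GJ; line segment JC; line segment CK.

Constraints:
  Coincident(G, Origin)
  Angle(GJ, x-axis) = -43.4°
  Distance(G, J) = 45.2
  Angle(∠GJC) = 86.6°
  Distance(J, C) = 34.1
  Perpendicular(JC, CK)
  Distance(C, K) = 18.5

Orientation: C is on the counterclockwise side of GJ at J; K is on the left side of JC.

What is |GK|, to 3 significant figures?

41.2

∠GJC = 86.6°, so JC runs at -43.4° + (180° − 86.6°) = 50.0° from the x-axis; with |JC| = 34.1, C = J + 34.1·(cos 50.0°, sin 50.0°) = (54.8, -4.93). The perpendicularity gives CK at right angles to JC; with |CK| = 18.5 on the left of JC, K = C + 18.5·(-0.766, 0.643) = (40.6, 6.96). Then |GK| = |K − G| = 41.2.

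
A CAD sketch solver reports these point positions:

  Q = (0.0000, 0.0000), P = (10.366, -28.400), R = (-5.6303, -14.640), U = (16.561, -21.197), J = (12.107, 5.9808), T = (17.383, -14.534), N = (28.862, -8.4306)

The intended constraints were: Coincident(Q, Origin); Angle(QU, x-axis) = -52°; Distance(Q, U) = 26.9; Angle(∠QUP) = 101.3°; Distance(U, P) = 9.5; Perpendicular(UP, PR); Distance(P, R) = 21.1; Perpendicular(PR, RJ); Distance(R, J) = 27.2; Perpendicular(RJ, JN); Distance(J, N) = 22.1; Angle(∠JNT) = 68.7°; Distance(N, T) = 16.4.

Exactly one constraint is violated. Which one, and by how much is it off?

Distance(N, T) = 16.4 — off by 3.40.

Q = (0.00, 0.00) ✓; QU at -52.00° ✓; |QU| = 26.90 ✓; ∠QUP = 101.3° ✓; |UP| = 9.501 ✓; ∠(UP, PR) = 90.00° ✓; |PR| = 21.10 ✓; ∠(PR, RJ) = 90.00° ✓; |RJ| = 27.20 ✓; ∠(RJ, JN) = 90.00° ✓; |JN| = 22.10 ✓; ∠JNT = 68.70° ✓; |NT| = 13.00 ✗.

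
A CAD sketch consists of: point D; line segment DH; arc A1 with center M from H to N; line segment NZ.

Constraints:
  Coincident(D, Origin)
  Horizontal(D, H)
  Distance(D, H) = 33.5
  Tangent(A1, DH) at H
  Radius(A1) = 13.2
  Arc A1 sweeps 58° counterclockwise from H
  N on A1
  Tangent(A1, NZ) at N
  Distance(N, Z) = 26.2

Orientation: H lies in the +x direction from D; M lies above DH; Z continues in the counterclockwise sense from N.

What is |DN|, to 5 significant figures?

45.123

A1 meets DH tangentially, so MH is at right angles to DH, so M = H + (0, 13.2) = (33.500, 13.200). On A1, H sits at bearing -90° from M; a 58° counterclockwise sweep puts N at bearing -32°, so N = M + 13.2·(cos -32°, sin -32°) = (44.694, 6.2051). Then |DN| = |N − D| = 45.123.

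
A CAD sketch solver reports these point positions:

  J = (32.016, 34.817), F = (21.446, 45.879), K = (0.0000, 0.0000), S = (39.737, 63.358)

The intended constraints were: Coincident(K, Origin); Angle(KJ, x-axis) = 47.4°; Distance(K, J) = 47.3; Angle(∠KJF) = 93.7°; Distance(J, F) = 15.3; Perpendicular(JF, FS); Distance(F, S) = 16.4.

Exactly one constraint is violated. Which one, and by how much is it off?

Distance(F, S) = 16.4 — off by 8.90.

K = (0.00, 0.00) ✓; KJ at 47.40° ✓; |KJ| = 47.30 ✓; ∠KJF = 93.70° ✓; |JF| = 15.30 ✓; ∠(JF, FS) = 90.00° ✓; |FS| = 25.30 ✗.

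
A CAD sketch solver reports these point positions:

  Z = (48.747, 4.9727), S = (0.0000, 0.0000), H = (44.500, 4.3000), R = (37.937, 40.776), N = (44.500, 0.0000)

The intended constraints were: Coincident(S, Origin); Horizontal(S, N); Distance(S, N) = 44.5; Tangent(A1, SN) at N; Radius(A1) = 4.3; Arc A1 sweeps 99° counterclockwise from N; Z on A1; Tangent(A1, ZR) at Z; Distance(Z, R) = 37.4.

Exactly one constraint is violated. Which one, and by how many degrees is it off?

Tangent(A1, ZR) at Z — off by 7.80°.

S = (0.00, 0.00) ✓; S.y = 0.00, N.y = 0.00 ✓; |SN| = 44.50 ✓; ∠(HN, NS) = 90.00° ✓; |HN| = 4.300 ✓; bearing(H→Z) − bearing(H→N) = 99.00° ✓; |HZ| = 4.300 ✓; ∠(HZ, ZR) = 82.20° ✗; |ZR| = 37.40 ✓.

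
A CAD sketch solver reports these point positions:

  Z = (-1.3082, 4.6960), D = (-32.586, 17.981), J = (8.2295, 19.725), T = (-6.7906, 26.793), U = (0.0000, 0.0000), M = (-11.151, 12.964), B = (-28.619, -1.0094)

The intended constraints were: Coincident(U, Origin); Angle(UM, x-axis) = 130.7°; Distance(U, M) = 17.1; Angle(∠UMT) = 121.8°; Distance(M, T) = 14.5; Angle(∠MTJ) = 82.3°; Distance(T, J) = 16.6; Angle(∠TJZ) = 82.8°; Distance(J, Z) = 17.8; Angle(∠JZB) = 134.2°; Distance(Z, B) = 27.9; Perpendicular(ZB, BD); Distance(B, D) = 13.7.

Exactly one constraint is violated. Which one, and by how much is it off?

Distance(B, D) = 13.7 — off by 5.70.

U = (0.00, 0.00) ✓; UM at 130.7° ✓; |UM| = 17.10 ✓; ∠UMT = 121.8° ✓; |MT| = 14.50 ✓; ∠MTJ = 82.30° ✓; |TJ| = 16.60 ✓; ∠TJZ = 82.80° ✓; |JZ| = 17.80 ✓; ∠JZB = 134.2° ✓; |ZB| = 27.90 ✓; ∠(ZB, BD) = 90.00° ✓; |BD| = 19.40 ✗.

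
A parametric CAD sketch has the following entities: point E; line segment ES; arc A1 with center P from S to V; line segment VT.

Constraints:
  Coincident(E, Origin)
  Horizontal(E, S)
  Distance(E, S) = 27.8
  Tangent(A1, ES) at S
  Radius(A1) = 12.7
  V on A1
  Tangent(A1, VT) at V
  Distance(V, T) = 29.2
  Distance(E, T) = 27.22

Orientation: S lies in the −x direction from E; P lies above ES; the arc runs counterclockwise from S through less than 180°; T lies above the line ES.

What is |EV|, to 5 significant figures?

18.573

Checks: ∠(PS, SE) = 90.00° ✓; |PV| = 12.70 ✓; ∠(PV, VT) = 90.00° ✓; |VT| = 29.20 ✓; |ET| = 27.22 ✓.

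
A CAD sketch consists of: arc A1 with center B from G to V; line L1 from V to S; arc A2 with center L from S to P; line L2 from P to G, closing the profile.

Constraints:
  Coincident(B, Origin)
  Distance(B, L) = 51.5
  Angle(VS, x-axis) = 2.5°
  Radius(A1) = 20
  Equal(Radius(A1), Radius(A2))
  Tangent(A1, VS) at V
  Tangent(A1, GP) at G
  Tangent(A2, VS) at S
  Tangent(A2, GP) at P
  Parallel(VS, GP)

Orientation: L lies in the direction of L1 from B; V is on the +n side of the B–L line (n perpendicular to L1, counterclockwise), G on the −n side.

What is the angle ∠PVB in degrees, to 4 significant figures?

52.16°

Tangency of A1 to both parallel lines with radius 20.0 puts V and G at B ± 20.0·n: V = (-0.8724, 19.98), G = (0.8724, -19.98). Equal radii place S and P the same way about L: S = L + 20.0·n = (50.58, 22.23), P = L − 20.0·n = (52.32, -17.73). Then cos ∠PVB = VP·VB / (|VP||VB|), giving 52.16°.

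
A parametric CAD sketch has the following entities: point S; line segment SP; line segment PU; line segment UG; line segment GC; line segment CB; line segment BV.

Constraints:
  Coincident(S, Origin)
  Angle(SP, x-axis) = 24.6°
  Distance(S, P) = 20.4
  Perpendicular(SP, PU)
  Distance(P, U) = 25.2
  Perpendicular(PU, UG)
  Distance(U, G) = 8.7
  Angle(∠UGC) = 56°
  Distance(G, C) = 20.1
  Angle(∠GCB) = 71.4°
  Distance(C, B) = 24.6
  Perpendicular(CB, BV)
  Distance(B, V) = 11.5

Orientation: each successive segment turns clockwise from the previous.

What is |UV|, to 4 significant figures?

12.92

S is at the origin; SP runs at 24.6° with length 20.4, so P = (18.55, 8.492). SP is perpendicular to PU, so PU runs at -65.40°; with |PU| = 25.2, U = (29.04, -14.42). PU is perpendicular to UG, so UG runs at -155.4°; with |UG| = 8.7, G = (21.13, -18.04). ∠UGC = 56.0° gives GC at 80.60° from the x-axis; with |GC| = 20.1, C = (24.41, 1.788). ∠GCB = 71.4° gives CB at -28.00° from the x-axis; with |CB| = 24.6, B = (46.13, -9.761). CB ⟂ BV, so BV runs at -118.0°; with |BV| = 11.5, V = (40.73, -19.92). Then |UV| = |V − U| = 12.92.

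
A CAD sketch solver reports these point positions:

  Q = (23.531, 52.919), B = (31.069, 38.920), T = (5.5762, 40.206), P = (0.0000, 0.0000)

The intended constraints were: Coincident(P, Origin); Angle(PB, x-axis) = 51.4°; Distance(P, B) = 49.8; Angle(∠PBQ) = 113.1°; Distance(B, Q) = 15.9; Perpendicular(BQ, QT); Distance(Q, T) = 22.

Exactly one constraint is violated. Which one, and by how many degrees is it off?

Perpendicular(BQ, QT) — off by 7.00°.

P = (0.00, 0.00) ✓; PB at 51.40° ✓; |PB| = 49.80 ✓; ∠PBQ = 113.1° ✓; |BQ| = 15.90 ✓; ∠(BQ, QT) = 97.00° ✗; |QT| = 22.00 ✓.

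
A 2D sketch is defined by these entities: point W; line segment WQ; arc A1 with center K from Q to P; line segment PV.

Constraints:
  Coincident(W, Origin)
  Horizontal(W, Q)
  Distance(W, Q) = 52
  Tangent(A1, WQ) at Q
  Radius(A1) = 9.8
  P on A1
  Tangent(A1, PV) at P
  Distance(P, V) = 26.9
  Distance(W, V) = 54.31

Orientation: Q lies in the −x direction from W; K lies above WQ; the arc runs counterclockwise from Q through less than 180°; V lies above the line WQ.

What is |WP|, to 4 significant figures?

43.21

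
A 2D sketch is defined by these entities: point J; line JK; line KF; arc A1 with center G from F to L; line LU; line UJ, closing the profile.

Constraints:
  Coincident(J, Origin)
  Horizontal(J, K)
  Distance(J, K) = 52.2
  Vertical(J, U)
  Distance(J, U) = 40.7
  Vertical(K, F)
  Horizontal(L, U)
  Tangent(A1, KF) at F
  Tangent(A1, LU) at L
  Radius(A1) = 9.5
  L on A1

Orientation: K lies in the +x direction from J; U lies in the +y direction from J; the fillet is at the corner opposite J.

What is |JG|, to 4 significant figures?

52.88

J and U share the same x with |JU| = 40.7 and U on the +y side, so U = (0.000, 40.70). The virtual corner opposite J is at (52.20, 40.70). Since A1 is tangent to KF there, GF ⟂ KF and A1 meets LU tangentially, so GL is at right angles to LU, with radius 9.5, so the center G sits 9.5 in from both sides at G = (42.70, 31.20). Then |JG| = |G − J| = 52.88.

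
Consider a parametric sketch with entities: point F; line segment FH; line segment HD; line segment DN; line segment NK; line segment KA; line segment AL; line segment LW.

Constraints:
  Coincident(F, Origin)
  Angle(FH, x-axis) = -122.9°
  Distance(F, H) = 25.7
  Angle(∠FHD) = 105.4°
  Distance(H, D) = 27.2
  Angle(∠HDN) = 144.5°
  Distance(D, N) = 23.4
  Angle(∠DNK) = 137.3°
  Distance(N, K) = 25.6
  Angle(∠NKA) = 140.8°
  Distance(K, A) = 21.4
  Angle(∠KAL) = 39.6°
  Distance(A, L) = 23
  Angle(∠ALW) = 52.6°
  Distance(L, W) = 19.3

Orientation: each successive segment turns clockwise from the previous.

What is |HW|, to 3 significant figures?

69.5

F is at the origin; FH runs at -122.9° with length 25.7, so H = (-14.0, -21.6). ∠FHD = 105.4° gives HD at 162° from the x-axis; with |HD| = 27.2, D = (-39.9, -13.4). ∠HDN = 144.5° gives DN at 127° from the x-axis; with |DN| = 23.4, N = (-54.0, 5.29). ∠DNK = 137.3° gives NK at 84.3° from the x-axis; with |NK| = 25.6, K = (-51.4, 30.8). ∠NKA = 140.8° gives KA at 45.1° from the x-axis; with |KA| = 21.4, A = (-36.3, 45.9). ∠KAL = 39.6° gives AL at -95.3° from the x-axis; with |AL| = 23.0, L = (-38.5, 23.0). ∠ALW = 52.6° gives LW at 137° from the x-axis; with |LW| = 19.3, W = (-52.6, 36.1). Then |HW| = |W − H| = 69.5.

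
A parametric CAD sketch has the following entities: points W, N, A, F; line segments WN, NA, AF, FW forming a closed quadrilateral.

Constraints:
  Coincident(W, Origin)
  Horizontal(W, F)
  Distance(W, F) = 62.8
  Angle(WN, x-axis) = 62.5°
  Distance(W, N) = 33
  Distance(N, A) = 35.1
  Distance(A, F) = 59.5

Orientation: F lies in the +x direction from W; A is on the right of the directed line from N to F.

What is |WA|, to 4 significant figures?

5.097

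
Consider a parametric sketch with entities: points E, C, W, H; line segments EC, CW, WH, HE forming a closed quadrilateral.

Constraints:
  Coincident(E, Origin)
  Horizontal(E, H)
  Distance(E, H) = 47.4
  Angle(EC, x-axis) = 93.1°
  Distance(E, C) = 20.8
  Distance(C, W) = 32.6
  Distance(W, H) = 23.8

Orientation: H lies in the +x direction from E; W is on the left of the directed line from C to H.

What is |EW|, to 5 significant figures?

35.893

E is at the origin; E and H share the same y with |EH| = 47.4 and H in +x, so H = (47.4, 0). EC runs at 93.1° with |EC| = 20.8, so C = (-1.1248, 20.770). W is determined by |CW| = 32.6 and |WH| = 23.8 together: it lies at the intersection of circle(C, 32.6) and circle(H, 23.8). With |CH| = 52.783, the foot of the radical line on CH is 31.093 from C and the perpendicular offset is √(32.6² − 31.093²) = 9.7973. Taking the left-of-CH solution: W = (31.315, 17.542).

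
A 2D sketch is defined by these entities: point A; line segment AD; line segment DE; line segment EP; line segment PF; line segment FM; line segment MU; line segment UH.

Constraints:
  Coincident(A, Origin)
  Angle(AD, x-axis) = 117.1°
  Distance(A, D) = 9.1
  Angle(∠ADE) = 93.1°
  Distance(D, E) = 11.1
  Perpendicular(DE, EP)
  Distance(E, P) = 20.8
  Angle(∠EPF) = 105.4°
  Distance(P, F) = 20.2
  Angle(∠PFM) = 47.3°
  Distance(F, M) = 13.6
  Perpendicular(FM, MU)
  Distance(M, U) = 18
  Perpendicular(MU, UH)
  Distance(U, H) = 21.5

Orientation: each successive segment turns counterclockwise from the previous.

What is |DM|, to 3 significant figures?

14.2

A is at the origin; AD runs at 117.1° with length 9.1, so D = (-4.15, 8.10). ∠ADE = 93.1° gives DE at -156° from the x-axis; with |DE| = 11.1, E = (-14.3, 3.59). The perpendicularity gives EP at right angles to DE, so EP runs at -66.0°; with |EP| = 20.8, P = (-5.83, -15.4). ∠EPF = 105.4° gives PF at 8.60° from the x-axis; with |PF| = 20.2, F = (14.1, -12.4). ∠PFM = 47.3° gives FM at 141° from the x-axis; with |FM| = 13.6, M = (3.53, -3.89). Then |DM| = |M − D| = 14.2.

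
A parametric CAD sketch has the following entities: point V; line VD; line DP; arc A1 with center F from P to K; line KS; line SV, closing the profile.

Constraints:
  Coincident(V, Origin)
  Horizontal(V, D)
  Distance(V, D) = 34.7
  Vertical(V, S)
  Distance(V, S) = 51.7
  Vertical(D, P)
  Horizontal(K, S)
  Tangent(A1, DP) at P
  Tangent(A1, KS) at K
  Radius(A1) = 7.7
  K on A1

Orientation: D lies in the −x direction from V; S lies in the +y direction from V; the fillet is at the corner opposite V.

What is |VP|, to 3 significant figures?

56.0

The virtual corner opposite V is at (-34.7, 51.7). Tangency of A1 to DP means the radius FP is perpendicular to DP and the tangent condition forces FK to be normal to KS, with radius 7.7, so the center F sits 7.7 in from both sides at F = (-27.0, 44.0). That places the tangent points at P = (-34.7, 44.0) on DP and K = (-27.0, 51.7) on KS. Then |VP| = |P − V| = 56.0.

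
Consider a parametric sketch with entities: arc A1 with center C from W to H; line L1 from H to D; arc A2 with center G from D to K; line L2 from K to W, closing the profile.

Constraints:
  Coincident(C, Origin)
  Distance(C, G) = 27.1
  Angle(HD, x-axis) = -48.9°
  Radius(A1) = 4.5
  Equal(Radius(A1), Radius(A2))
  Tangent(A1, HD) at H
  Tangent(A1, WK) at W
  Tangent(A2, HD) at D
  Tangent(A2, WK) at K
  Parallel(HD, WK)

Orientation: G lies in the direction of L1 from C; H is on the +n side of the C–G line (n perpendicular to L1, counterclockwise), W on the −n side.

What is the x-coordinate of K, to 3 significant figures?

14.4

Tangency of A1 to both parallel lines with radius 4.5 puts H and W at C ± 4.5·n: H = (3.39, 2.96), W = (-3.39, -2.96). Equal radii place D and K the same way about G: D = G + 4.5·n = (21.2, -17.5), K = G − 4.5·n = (14.4, -23.4). So K.x = 14.4.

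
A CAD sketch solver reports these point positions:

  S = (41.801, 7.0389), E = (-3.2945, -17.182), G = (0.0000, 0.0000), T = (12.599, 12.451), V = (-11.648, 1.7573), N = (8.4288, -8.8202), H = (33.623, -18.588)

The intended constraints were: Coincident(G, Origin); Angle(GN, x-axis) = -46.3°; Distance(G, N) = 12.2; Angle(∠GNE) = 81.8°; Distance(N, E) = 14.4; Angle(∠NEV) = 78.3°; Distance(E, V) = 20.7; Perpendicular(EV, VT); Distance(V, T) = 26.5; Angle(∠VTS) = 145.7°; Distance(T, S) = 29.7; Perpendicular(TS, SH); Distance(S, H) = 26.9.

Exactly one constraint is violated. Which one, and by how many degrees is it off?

Perpendicular(TS, SH) — off by 7.20°.

G = (0.00, 0.00) ✓; GN at -46.30° ✓; |GN| = 12.20 ✓; ∠GNE = 81.80° ✓; |NE| = 14.40 ✓; ∠NEV = 78.30° ✓; |EV| = 20.70 ✓; ∠(EV, VT) = 90.00° ✓; |VT| = 26.50 ✓; ∠VTS = 145.7° ✓; |TS| = 29.70 ✓; ∠(TS, SH) = 97.20° ✗; |SH| = 26.90 ✓.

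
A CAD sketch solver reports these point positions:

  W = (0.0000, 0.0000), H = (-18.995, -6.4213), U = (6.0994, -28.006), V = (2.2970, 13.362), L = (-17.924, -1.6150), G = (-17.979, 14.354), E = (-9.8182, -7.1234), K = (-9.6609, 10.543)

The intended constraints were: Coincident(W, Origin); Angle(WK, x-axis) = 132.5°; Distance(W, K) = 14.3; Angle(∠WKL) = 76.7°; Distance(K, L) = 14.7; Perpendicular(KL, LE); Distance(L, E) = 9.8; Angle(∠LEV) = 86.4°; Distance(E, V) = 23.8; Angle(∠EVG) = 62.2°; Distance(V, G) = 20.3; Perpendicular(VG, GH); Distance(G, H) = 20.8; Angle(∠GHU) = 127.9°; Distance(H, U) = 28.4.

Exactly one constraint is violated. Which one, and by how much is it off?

Distance(H, U) = 28.4 — off by 4.70.

W = (0.00, 0.00) ✓; WK at 132.5° ✓; |WK| = 14.30 ✓; ∠WKL = 76.70° ✓; |KL| = 14.70 ✓; ∠(KL, LE) = 90.00° ✓; |LE| = 9.800 ✓; ∠LEV = 86.40° ✓; |EV| = 23.80 ✓; ∠EVG = 62.20° ✓; |VG| = 20.30 ✓; ∠(VG, GH) = 90.00° ✓; |GH| = 20.80 ✓; ∠GHU = 127.9° ✓; |HU| = 33.10 ✗.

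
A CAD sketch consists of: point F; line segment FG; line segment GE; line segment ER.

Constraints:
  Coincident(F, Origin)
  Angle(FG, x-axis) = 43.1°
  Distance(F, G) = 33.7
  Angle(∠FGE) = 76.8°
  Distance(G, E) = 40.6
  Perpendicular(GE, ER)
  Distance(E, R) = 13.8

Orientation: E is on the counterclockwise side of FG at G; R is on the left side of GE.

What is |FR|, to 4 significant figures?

38.00

∠FGE = 76.8°, so GE runs at 43.1° + (180° − 76.8°) = 146.3° from the x-axis; with |GE| = 40.6, E = G + 40.6·(cos 146.3°, sin 146.3°) = (-9.171, 45.55). GE is perpendicular to ER; with |ER| = 13.8 on the left of GE, R = E + 13.8·(-0.5548, -0.8320) = (-16.83, 34.07). Then |FR| = |R − F| = 38.00.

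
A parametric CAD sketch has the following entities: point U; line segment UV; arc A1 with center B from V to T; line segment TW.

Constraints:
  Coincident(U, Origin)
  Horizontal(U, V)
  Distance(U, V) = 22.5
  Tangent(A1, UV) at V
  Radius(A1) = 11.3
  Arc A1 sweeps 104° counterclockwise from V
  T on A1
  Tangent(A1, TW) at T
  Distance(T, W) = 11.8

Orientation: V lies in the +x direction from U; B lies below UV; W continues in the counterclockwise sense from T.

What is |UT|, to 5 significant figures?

18.166

U is at the origin; UV is horizontal with |UV| = 22.5 and V on the +x side, so V = (22.500, 0.0000). A1 meets UV tangentially, so BV is at right angles to UV, so B = V + (0, -11.3) = (22.500, -11.300). On A1, V sits at bearing 90° from B; a 104° counterclockwise sweep puts T at bearing 194°, so T = B + 11.3·(cos 194°, sin 194°) = (11.536, -14.034). Then |UT| = |T − U| = 18.166.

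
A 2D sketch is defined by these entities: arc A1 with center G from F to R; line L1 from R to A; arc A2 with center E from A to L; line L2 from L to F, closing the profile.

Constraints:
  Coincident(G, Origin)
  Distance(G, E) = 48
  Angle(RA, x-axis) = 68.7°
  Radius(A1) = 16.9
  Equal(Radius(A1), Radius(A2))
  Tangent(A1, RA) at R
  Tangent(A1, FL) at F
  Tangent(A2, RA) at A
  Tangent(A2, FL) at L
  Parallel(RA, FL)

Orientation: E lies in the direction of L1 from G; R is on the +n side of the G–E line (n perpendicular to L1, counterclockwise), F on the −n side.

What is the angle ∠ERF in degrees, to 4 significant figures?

70.60°

G is at the origin and E lies 48.0 along u from G, so E = 48.0·u = (17.44, 44.72). Tangency of A1 to both parallel lines with radius 16.9 puts R and F at G ± 16.9·n: R = (-15.75, 6.139), F = (15.75, -6.139). Then cos ∠ERF = RE·RF / (|RE||RF|), giving 70.60°.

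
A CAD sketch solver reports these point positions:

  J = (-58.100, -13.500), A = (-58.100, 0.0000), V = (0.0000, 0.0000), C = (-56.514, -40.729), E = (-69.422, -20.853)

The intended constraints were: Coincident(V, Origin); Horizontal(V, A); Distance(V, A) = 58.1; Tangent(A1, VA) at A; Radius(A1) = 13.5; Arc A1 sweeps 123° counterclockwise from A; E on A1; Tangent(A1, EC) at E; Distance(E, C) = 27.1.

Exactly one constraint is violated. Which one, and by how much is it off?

Distance(E, C) = 27.1 — off by 3.40.

V = (0.00, 0.00) ✓; V.y = 0.00, A.y = 0.00 ✓; |VA| = 58.10 ✓; ∠(JA, AV) = 90.00° ✓; |JA| = 13.50 ✓; bearing(J→E) − bearing(J→A) = 123.0° ✓; |JE| = 13.50 ✓; ∠(JE, EC) = 90.00° ✓; |EC| = 23.70 ✗.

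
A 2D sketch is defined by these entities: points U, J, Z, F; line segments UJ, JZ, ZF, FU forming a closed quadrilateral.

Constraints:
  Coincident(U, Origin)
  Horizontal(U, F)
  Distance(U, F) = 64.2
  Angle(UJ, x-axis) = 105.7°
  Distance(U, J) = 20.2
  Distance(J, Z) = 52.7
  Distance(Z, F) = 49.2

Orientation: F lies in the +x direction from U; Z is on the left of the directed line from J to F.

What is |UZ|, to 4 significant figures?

60.10

Checks: |JZ| = 52.70 ✓; |ZF| = 49.20 ✓.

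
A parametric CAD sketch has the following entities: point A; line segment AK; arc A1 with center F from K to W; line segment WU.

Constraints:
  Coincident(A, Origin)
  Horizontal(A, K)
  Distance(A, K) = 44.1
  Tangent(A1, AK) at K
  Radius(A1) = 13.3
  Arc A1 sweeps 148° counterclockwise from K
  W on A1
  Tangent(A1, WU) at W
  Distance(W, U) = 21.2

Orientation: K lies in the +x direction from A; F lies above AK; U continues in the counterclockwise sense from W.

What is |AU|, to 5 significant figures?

48.814

On A1, K sits at bearing -90° from F; a 148° counterclockwise sweep puts W at bearing 58°, so W = F + 13.3·(cos 58°, sin 58°) = (51.148, 24.579). The tangent condition forces FW to be normal to WU, so WU runs along (−sin 58°, cos 58°); with |WU| = 21.2, U = (33.169, 35.813). Then |AU| = |U − A| = 48.814.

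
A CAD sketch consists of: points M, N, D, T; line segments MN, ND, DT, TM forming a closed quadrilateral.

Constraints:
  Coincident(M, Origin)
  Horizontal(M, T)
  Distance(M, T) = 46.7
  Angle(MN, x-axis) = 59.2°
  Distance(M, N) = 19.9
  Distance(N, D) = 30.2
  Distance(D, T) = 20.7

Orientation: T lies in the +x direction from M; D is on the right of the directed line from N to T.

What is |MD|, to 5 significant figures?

28.525

M is at the origin; M and T share the same y with |MT| = 46.7 and T in +x, so T = (46.7, 0). MN runs at 59.2° with |MN| = 19.9, so N = (10.190, 17.093). D is determined by |ND| = 30.2 and |DT| = 20.7 together: it lies at the intersection of circle(N, 30.2) and circle(T, 20.7). With |NT| = 40.314, the foot of the radical line on NT is 26.154 from N and the perpendicular offset is √(30.2² − 26.154²) = 15.100. Taking the right-of-NT solution: D = (27.474, -7.6714).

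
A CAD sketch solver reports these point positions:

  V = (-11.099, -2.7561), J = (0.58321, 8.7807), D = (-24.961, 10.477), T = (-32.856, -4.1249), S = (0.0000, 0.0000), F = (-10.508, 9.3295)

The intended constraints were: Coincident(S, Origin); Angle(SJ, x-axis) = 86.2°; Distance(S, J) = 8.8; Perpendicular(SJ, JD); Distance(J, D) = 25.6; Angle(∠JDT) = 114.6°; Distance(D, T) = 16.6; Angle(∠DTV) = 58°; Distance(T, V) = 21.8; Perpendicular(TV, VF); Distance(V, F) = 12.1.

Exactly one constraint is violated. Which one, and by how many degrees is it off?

Perpendicular(TV, VF) — off by 6.40°.

S = (0.00, 0.00) ✓; SJ at 86.20° ✓; |SJ| = 8.800 ✓; ∠(SJ, JD) = 90.00° ✓; |JD| = 25.60 ✓; ∠JDT = 114.6° ✓; |DT| = 16.60 ✓; ∠DTV = 58.00° ✓; |TV| = 21.80 ✓; ∠(TV, VF) = 83.60° ✗; |VF| = 12.10 ✓.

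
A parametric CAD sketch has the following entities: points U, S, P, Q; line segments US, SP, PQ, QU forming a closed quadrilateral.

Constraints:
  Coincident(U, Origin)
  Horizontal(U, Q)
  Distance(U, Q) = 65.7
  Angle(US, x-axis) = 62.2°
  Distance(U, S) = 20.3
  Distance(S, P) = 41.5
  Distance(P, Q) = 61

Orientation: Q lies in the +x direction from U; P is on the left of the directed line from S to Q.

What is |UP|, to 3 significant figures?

61.7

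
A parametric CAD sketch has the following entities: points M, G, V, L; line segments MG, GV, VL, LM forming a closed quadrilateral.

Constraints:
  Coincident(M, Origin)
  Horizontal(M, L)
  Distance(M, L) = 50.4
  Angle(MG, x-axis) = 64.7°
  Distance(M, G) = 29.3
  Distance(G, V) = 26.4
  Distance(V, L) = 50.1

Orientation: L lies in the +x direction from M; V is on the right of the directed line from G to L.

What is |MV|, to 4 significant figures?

3.066

M is at the origin; M and L share the same y with |ML| = 50.4 and L in +x, so L = (50.4, 0). MG runs at 64.7° with |MG| = 29.3, so G = (12.52, 26.49). V is determined by |GV| = 26.4 and |VL| = 50.1 together: it lies at the intersection of circle(G, 26.4) and circle(L, 50.1). With |GL| = 46.22, the foot of the radical line on GL is 3.499 from G and the perpendicular offset is √(26.4² − 3.499²) = 26.17. Taking the right-of-GL solution: V = (0.3924, 3.041).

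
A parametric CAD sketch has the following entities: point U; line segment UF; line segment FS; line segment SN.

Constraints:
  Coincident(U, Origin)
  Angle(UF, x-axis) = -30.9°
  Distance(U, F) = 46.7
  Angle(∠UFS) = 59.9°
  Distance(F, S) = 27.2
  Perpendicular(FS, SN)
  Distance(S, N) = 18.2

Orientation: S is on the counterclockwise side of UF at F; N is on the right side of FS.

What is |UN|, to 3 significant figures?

58.7

U is at the origin; UF runs at -30.9° with length 46.7, so F = 46.7·(cos -30.9°, sin -30.9°) = (40.1, -24.0). ∠UFS = 59.9°, so FS runs at -30.9° + (180° − 59.9°) = 89.2° from the x-axis; with |FS| = 27.2, S = F + 27.2·(cos 89.2°, sin 89.2°) = (40.5, 3.21). FS ⟂ SN; with |SN| = 18.2 on the right of FS, N = S + 18.2·(1.00, -0.0140) = (58.6, 2.96). Then |UN| = |N − U| = 58.7.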